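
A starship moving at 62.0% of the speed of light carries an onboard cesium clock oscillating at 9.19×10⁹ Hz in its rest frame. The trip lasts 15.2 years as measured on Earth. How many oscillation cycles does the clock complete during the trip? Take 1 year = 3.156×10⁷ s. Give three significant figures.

β = 0.620; γ = 1/√(1 − 0.620²) = 1/√0.6156 = 1.275
The oscillator's own cycle count is N = f × τ where τ is the proper time on the ship. τ = Δt/γ = 15.2/1.275 = 11.93 years = 3.764×10⁸ s.
N = 9.19×10⁹ × 3.764×10⁸ = 3.459×10¹⁸.

N = 3.46×10¹⁸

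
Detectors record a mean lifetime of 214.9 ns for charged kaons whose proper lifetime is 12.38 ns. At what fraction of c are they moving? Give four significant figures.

v = 0.9983c

γ = Δt/τ₀ = 214.9/12.38 = 17.36
β = √(1 − 1/γ²) = √(1 − 0.003319) = √0.9967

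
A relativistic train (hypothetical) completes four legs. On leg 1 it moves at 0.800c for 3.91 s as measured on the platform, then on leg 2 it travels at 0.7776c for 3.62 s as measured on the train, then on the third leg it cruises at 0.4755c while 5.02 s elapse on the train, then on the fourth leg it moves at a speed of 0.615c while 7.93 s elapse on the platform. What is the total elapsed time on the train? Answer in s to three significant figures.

τ = 17.2 s

Leg 1: γ = 1/√(1 − 0.800²) = 5/3 ≈ 1.667; τ_1 = 3.91/1.667 = 2.346 s.
Leg 2: 3.62 s is already measured on the train.
Leg 3: 5.02 s is already measured on the train.
Leg 4: γ = 1/√(1 − 0.615²) = 1/√0.6218 = 1.268; τ_4 = 7.93/1.268 = 6.253 s.
Total: 2.346 + 3.620 + 5.020 + 6.253 s.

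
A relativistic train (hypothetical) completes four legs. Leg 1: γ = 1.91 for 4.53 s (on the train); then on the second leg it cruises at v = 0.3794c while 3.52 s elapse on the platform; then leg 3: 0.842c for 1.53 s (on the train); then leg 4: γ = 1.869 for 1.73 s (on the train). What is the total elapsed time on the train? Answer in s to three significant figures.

τ = 11.0 s

Leg 1: 4.53 s is already measured on the train.
Leg 2: γ = 1/√(1 − 0.3794²) = 1/√0.8561 = 1.081; τ_2 = 3.52/1.081 = 3.257 s.
Leg 3: 1.53 s is already measured on the train.
Leg 4: 1.73 s is already measured on the train.
Total: 4.530 + 3.257 + 1.530 + 1.730 s.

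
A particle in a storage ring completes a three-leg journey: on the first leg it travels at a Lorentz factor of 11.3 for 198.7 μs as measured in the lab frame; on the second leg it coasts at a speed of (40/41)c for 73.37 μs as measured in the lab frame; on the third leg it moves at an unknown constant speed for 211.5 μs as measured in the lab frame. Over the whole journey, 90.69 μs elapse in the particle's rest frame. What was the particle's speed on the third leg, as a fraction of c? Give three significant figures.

β = 0.963

Leg 1: γ = 11.3; τ_1 = 198.7/11.30 = 17.58 μs.
Leg 2: γ = 1/√(1 − (40/41)²) = 41/9 ≈ 4.556; τ_2 = 73.37/4.556 = 16.11 μs.
Leg 3: speed unknown; τ_3 = 211.5/γ_3.
Total proper time: 17.58 + 16.11 + τ_3 = 90.69, so τ_3 = 90.69 − 33.69 = 57.00 μs.
γ_3 = 211.5/57.00 = 3.711; β = √(1 − 1/γ²) = √0.9274.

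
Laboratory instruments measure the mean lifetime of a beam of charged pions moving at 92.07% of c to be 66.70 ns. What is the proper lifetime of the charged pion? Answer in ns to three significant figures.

β = 0.9207; γ = 1/√(1 − 0.9207²) = 1/√0.1523 = 2.562
The lab-frame lifetime is the dilated interval; the proper lifetime is τ₀ = Δt/γ = 66.70/2.562 ns.

τ₀ = 26.0 ns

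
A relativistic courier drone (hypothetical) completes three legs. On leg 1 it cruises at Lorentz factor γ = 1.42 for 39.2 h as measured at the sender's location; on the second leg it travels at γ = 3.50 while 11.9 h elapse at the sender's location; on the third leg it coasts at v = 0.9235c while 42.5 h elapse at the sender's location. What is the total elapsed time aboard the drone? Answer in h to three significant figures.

Leg 1: γ = 1.42; τ_1 = 39.2/1.420 = 27.61 h.
Leg 2: γ = 3.50; τ_2 = 11.9/3.500 = 3.400 h.
Leg 3: γ = 1/√(1 − 0.9235²) = 1/√0.1471 = 2.607; τ_3 = 42.5/2.607 = 16.30 h.
Total: 27.61 + 3.400 + 16.30 h.

τ = 47.3 h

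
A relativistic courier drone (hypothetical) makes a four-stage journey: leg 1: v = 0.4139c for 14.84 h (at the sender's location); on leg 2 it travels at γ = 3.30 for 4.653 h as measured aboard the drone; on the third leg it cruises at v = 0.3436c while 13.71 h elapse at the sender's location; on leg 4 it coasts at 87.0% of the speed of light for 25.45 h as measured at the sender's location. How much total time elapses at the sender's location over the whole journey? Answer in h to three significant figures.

Δt = 69.4 h

Leg 1: 14.84 h is already measured at the sender's location.
Leg 2: γ = 3.30; Δt_2 = 3.300 × 4.653 = 15.35 h.
Leg 3: 13.71 h is already measured at the sender's location.
Leg 4: 25.45 h is already measured at the sender's location.
Total: 14.84 + 15.35 + 13.71 + 25.45 h.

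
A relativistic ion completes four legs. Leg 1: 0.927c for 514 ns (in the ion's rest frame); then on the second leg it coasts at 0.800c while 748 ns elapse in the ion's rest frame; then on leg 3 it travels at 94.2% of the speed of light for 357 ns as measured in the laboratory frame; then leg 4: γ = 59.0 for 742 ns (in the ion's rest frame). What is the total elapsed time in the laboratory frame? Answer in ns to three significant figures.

Leg 1: γ = 1/√(1 − 0.927²) = 1/√0.1407 = 2.666; Δt_1 = 2.666 × 514 = 1370 ns.
Leg 2: γ = 1/√(1 − 0.800²) = 5/3 ≈ 1.667; Δt_2 = 1.667 × 748 = 1247 ns.
Leg 3: 357 ns is already measured in the laboratory frame.
Leg 4: γ = 59.0; Δt_4 = 59.00 × 742 = 4.378×10⁴ ns.
Total: 1370 + 1247 + 357.0 + 4.378×10⁴ ns.

Δt = 4.68×10⁴ ns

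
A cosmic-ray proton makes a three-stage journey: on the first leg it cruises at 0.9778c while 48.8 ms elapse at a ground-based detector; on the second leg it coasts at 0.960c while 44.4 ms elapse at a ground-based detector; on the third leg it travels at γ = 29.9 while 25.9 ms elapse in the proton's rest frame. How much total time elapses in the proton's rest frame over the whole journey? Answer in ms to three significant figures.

τ = 48.6 ms

Leg 1: γ = 1/√(1 − 0.9778²) = 1/√0.04391 = 4.772; τ_1 = 48.8/4.772 = 10.23 ms.
Leg 2: γ = 1/√(1 − 0.960²) = 25/7 ≈ 3.571; τ_2 = 44.4/3.571 = 12.43 ms.
Leg 3: 25.9 ms is already measured in the proton's rest frame.
Total: 10.23 + 12.43 + 25.90 ms.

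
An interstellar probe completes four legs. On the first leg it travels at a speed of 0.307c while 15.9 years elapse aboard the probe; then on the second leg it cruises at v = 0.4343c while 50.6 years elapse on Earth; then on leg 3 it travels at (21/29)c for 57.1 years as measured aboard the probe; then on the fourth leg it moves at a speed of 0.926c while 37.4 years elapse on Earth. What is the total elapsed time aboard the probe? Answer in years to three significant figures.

τ = 133 years

Leg 1: 15.9 years is already measured aboard the probe.
Leg 2: γ = 1/√(1 − 0.4343²) = 1/√0.8114 = 1.110; τ_2 = 50.6/1.110 = 45.58 years.
Leg 3: 57.1 years is already measured aboard the probe.
Leg 4: γ = 1/√(1 − 0.926²) = 1/√0.1425 = 2.649; τ_4 = 37.4/2.649 = 14.12 years.
Total: 15.90 + 45.58 + 57.10 + 14.12 years.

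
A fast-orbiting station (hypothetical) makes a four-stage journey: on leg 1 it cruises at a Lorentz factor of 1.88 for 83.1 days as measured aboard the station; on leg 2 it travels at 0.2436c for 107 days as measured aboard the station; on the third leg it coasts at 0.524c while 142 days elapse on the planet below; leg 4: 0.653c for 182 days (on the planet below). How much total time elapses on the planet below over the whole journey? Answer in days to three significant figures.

Leg 1: γ = 1.88; Δt_1 = 1.880 × 83.1 = 156.2 days.
Leg 2: γ = 1/√(1 − 0.2436²) = 1/√0.9407 = 1.031; Δt_2 = 1.031 × 107 = 110.3 days.
Leg 3: 142 days is already measured on the planet below.
Leg 4: 182 days is already measured on the planet below.
Total: 156.2 + 110.3 + 142.0 + 182.0 days.

Δt = 591 days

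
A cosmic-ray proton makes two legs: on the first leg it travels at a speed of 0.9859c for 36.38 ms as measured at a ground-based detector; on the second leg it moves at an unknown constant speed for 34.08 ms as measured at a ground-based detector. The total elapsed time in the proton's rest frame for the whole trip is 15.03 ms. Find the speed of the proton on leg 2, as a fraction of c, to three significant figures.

Leg 1: γ = 1/√(1 − 0.9859²) = 1/√0.02800 = 5.976; τ_1 = 36.38/5.976 = 6.088 ms.
Leg 2: speed unknown; τ_2 = 34.08/γ_2.
Total proper time: 6.088 + τ_2 = 15.03, so τ_2 = 15.03 − 6.088 = 8.942 ms.
γ_2 = 34.08/8.942 = 3.811; β = √(1 − 1/γ²) = √0.9312.

β = 0.965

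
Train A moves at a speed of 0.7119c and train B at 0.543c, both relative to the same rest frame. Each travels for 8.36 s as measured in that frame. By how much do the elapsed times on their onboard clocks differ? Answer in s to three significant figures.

A: γ = 1/√(1 − 0.7119²) = 1/√0.4932 = 1.424; τ_A = 8.36/1.424 = 5.871 s.
B: γ = 1/√(1 − 0.543²) = 1/√0.7052 = 1.191; τ_B = 8.36/1.191 = 7.020 s.

|τ_A − τ_B| = 1.15 s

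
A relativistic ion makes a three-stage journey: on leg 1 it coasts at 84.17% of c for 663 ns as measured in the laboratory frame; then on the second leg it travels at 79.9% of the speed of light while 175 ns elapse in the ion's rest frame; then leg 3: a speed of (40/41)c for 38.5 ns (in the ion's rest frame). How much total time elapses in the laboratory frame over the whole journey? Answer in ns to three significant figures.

Δt = 1130 ns

Leg 1: 663 ns is already measured in the laboratory frame.
Leg 2: β = 0.799; γ = 1/√(1 − 0.799²) = 1/√0.3616 = 1.663; Δt_2 = 1.663 × 175 = 291.0 ns.
Leg 3: γ = 1/√(1 − (40/41)²) = 41/9 ≈ 4.556; Δt_3 = 4.556 × 38.5 = 175.4 ns.
Total: 663.0 + 291.0 + 175.4 ns.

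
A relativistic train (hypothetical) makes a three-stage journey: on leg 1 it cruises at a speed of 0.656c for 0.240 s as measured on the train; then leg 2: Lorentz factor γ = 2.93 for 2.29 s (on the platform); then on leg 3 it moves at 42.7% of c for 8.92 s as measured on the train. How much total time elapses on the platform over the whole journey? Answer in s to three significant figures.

Leg 1: γ = 1/√(1 − 0.656²) = 1/√0.5697 = 1.325; Δt_1 = 1.325 × 0.240 = 0.3180 s.
Leg 2: 2.29 s is already measured on the platform.
Leg 3: β = 0.427; γ = 1/√(1 − 0.427²) = 1/√0.8177 = 1.106; Δt_3 = 1.106 × 8.92 = 9.865 s.
Total: 0.3180 + 2.290 + 9.865 s.

Δt = 12.5 s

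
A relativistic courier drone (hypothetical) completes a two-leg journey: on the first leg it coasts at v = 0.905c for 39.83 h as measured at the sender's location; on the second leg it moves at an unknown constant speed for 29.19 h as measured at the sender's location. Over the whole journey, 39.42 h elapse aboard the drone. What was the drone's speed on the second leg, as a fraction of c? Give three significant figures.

Leg 1: γ = 1/√(1 − 0.905²) = 1/√0.1810 = 2.351; τ_1 = 39.83/2.351 = 16.94 h.
Leg 2: speed unknown; τ_2 = 29.19/γ_2.
Total proper time: 16.94 + τ_2 = 39.42, so τ_2 = 39.42 − 16.94 = 22.48 h.
γ_2 = 29.19/22.48 = 1.299; β = √(1 − 1/γ²) = √0.4071.

β = 0.638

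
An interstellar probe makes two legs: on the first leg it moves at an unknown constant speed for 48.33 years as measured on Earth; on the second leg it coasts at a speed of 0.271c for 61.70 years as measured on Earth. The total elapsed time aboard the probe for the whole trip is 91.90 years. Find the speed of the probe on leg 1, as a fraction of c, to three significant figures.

β = 0.740

Leg 1: speed unknown; τ_1 = 48.33/γ_1.
Leg 2: γ = 1/√(1 − 0.271²) = 1/√0.9266 = 1.039; τ_2 = 61.70/1.039 = 59.39 years.
Total proper time: τ_1 + 59.39 = 91.90, so τ_1 = 91.90 − 59.39 = 32.51 years.
γ_1 = 48.33/32.51 = 1.487; β = √(1 − 1/γ²) = √0.5476.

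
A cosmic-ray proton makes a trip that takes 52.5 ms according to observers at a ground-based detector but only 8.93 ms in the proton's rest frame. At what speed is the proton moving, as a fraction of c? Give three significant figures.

The proper time is measured in the proton's rest frame (both events occur at the proton's location); Δt is measured at a ground-based detector. γ = Δt/τ = 52.5/8.93 = 5.879.
β = √(1 − 1/γ²) = √(1 − 0.02893) = √0.9711

β = 0.985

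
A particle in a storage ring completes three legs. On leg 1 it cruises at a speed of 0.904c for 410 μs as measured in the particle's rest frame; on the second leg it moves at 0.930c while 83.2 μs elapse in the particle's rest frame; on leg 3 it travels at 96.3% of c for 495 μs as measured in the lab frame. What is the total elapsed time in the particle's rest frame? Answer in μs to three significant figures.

τ = 627 μs

Leg 1: 410 μs is already measured in the particle's rest frame.
Leg 2: 83.2 μs is already measured in the particle's rest frame.
Leg 3: β = 0.963; γ = 1/√(1 − 0.963²) = 1/√0.07263 = 3.711; τ_3 = 495/3.711 = 133.4 μs.
Total: 410.0 + 83.20 + 133.4 μs.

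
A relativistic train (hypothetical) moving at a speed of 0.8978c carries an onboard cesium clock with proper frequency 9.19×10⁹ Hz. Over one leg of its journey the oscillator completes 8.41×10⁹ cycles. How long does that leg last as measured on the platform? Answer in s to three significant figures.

γ = 1/√(1 − 0.8978²) = 1/√0.1940 = 2.271
Proper time for N cycles: τ = N/f = 8.41×10⁹/(9.19×10⁹) = 9.151×10⁻¹ s = 0.9151 s.
Lab-frame duration Δt = γτ = 2.271 × 0.9151 = 2.078 s.

Δt = 2.08 s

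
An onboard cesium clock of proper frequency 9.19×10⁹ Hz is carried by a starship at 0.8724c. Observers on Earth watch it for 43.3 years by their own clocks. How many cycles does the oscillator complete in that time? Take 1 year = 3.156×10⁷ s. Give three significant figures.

N = 6.14×10¹⁸

γ = 1/√(1 − 0.8724²) = 1/√0.2389 = 2.046
During 43.3 years of lab time, the oscillator's proper time advances by τ = Δt/γ = 43.3/2.046 = 21.16 years = 6.680×10⁸ s.
N = f × τ = 9.19×10⁹ × 6.680×10⁸ = 6.139×10¹⁸.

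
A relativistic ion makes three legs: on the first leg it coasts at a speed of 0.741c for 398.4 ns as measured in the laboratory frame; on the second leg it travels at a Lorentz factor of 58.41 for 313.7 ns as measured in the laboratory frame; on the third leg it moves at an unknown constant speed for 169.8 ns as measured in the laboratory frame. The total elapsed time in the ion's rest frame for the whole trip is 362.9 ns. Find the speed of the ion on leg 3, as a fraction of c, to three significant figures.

β = 0.848

Leg 1: γ = 1/√(1 − 0.741²) = 1/√0.4509 = 1.489; τ_1 = 398.4/1.489 = 267.5 ns.
Leg 2: γ = 58.41; τ_2 = 313.7/58.41 = 5.371 ns.
Leg 3: speed unknown; τ_3 = 169.8/γ_3.
Total proper time: 267.5 + 5.371 + τ_3 = 362.9, so τ_3 = 362.9 − 272.9 = 90.00 ns.
γ_3 = 169.8/90.00 = 1.887; β = √(1 − 1/γ²) = √0.7191.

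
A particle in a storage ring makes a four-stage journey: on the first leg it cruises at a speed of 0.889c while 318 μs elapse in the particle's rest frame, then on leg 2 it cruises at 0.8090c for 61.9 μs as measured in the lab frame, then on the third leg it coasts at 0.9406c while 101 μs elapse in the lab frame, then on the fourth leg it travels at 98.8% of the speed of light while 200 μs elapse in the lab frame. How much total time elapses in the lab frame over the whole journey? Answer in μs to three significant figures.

Leg 1: γ = 1/√(1 − 0.889²) = 1/√0.2097 = 2.184; Δt_1 = 2.184 × 318 = 694.5 μs.
Leg 2: 61.9 μs is already measured in the lab frame.
Leg 3: 101 μs is already measured in the lab frame.
Leg 4: 200 μs is already measured in the lab frame.
Total: 694.5 + 61.90 + 101.0 + 200.0 μs.

Δt = 1060 μs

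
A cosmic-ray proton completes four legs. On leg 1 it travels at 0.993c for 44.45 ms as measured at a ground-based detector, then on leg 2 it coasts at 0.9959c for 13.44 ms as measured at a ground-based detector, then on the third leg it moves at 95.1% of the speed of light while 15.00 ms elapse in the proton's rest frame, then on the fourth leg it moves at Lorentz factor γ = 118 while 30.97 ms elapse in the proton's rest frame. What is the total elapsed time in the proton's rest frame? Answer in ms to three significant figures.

Leg 1: γ = 1/√(1 − 0.993²) = 1/√0.01395 = 8.466; τ_1 = 44.45/8.466 = 5.250 ms.
Leg 2: γ = 1/√(1 − 0.9959²) = 1/√0.008183 = 11.05; τ_2 = 13.44/11.05 = 1.216 ms.
Leg 3: 15.00 ms is already measured in the proton's rest frame.
Leg 4: 30.97 ms is already measured in the proton's rest frame.
Total: 5.250 + 1.216 + 15.00 + 30.97 ms.

τ = 52.4 ms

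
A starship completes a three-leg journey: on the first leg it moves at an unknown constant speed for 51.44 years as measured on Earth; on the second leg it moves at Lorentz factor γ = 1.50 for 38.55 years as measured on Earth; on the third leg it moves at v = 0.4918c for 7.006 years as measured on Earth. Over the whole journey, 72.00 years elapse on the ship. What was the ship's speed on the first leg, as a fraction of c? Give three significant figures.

Leg 1: speed unknown; τ_1 = 51.44/γ_1.
Leg 2: γ = 1.50; τ_2 = 38.55/1.500 = 25.70 years.
Leg 3: γ = 1/√(1 − 0.4918²) = 1/√0.7581 = 1.148; τ_3 = 7.006/1.148 = 6.100 years.
Total proper time: τ_1 + 25.70 + 6.100 = 72.00, so τ_1 = 72.00 − 31.80 = 40.20 years.
γ_1 = 51.44/40.20 = 1.280; β = √(1 − 1/γ²) = √0.3893.

β = 0.624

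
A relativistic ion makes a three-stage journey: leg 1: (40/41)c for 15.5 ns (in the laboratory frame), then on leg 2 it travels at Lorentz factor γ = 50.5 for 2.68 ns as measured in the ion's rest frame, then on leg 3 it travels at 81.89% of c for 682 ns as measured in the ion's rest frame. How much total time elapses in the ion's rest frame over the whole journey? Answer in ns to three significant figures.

Leg 1: γ = 1/√(1 − (40/41)²) = 41/9 ≈ 4.556; τ_1 = 15.5/4.556 = 3.402 ns.
Leg 2: 2.68 ns is already measured in the ion's rest frame.
Leg 3: 682 ns is already measured in the ion's rest frame.
Total: 3.402 + 2.680 + 682.0 ns.

τ = 688 ns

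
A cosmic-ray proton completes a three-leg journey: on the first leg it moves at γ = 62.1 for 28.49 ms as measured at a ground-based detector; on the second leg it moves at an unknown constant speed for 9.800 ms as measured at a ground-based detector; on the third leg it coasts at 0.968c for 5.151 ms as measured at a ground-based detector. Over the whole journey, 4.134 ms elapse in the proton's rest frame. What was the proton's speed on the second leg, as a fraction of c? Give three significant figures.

β = 0.970

Leg 1: γ = 62.1; τ_1 = 28.49/62.10 = 0.4588 ms.
Leg 2: speed unknown; τ_2 = 9.800/γ_2.
Leg 3: γ = 1/√(1 − 0.968²) = 1/√0.06298 = 3.985; τ_3 = 5.151/3.985 = 1.293 ms.
Total proper time: 0.4588 + τ_2 + 1.293 = 4.134, so τ_2 = 4.134 − 1.751 = 2.383 ms.
γ_2 = 9.800/2.383 = 4.113; β = √(1 − 1/γ²) = √0.9409.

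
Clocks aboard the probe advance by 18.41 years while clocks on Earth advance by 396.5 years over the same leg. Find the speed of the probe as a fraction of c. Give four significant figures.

β = 0.9989

The proper time is measured aboard the probe (both events occur at the probe's location); Δt is measured on Earth. γ = Δt/τ = 396.5/18.41 = 21.54.
β = √(1 − 1/γ²) = √(1 − 0.002156) = √0.9978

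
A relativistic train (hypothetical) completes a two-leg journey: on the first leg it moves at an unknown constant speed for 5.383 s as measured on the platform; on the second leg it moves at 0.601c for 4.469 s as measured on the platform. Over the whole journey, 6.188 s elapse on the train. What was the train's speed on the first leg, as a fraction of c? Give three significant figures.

Leg 1: speed unknown; τ_1 = 5.383/γ_1.
Leg 2: γ = 1/√(1 − 0.601²) = 1/√0.6388 = 1.251; τ_2 = 4.469/1.251 = 3.572 s.
Total proper time: τ_1 + 3.572 = 6.188, so τ_1 = 6.188 − 3.572 = 2.616 s.
γ_1 = 5.383/2.616 = 2.058; β = √(1 − 1/γ²) = √0.7638.

β = 0.874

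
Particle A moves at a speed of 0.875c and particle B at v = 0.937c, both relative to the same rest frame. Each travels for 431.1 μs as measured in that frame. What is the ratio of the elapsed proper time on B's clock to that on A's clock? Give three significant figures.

A: γ = 1/√(1 − 0.875²) = 1/√0.2344 = 2.066. B: γ = 1/√(1 − 0.937²) = 1/√0.1220 = 2.863.
τ_A/τ_B = γ_B/γ_A = 2.863/2.066 = 1.386, so τ_B/τ_A = 0.7216.

τ_B/τ_A = 0.722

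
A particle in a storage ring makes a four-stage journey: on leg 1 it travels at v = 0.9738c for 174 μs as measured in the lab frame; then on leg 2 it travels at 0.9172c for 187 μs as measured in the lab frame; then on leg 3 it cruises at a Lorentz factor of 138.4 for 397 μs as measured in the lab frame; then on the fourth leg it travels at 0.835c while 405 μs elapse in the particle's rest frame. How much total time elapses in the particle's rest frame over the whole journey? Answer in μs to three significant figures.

Leg 1: γ = 1/√(1 − 0.9738²) = 1/√0.05171 = 4.397; τ_1 = 174/4.397 = 39.57 μs.
Leg 2: γ = 1/√(1 − 0.9172²) = 1/√0.1587 = 2.510; τ_2 = 187/2.510 = 74.51 μs.
Leg 3: γ = 138.4; τ_3 = 397/138.4 = 2.868 μs.
Leg 4: 405 μs is already measured in the particle's rest frame.
Total: 39.57 + 74.51 + 2.868 + 405.0 μs.

τ = 522 μs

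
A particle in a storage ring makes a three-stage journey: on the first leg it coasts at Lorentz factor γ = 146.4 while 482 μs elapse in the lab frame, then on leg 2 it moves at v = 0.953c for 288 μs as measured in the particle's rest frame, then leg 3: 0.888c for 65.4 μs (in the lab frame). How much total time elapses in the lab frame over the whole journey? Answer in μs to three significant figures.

Δt = 1500 μs

Leg 1: 482 μs is already measured in the lab frame.
Leg 2: γ = 1/√(1 − 0.953²) = 1/√0.09179 = 3.301; Δt_2 = 3.301 × 288 = 950.6 μs.
Leg 3: 65.4 μs is already measured in the lab frame.
Total: 482.0 + 950.6 + 65.40 μs.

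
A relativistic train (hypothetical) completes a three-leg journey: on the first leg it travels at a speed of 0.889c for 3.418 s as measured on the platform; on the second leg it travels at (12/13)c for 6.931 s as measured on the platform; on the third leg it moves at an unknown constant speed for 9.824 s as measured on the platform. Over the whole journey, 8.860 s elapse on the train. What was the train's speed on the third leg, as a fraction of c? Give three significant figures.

β = 0.882

Leg 1: γ = 1/√(1 − 0.889²) = 1/√0.2097 = 2.184; τ_1 = 3.418/2.184 = 1.565 s.
Leg 2: γ = 1/√(1 − (12/13)²) = 13/5 = 2.600; τ_2 = 6.931/2.600 = 2.666 s.
Leg 3: speed unknown; τ_3 = 9.824/γ_3.
Total proper time: 1.565 + 2.666 + τ_3 = 8.860, so τ_3 = 8.860 − 4.231 = 4.629 s.
γ_3 = 9.824/4.629 = 2.122; β = √(1 − 1/γ²) = √0.7780.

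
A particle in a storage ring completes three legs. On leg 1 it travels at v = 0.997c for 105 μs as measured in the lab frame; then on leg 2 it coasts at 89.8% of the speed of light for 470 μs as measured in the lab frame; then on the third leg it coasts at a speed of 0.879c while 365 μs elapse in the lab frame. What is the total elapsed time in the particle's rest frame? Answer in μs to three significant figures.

τ = 389 μs

Leg 1: γ = 1/√(1 − 0.997²) = 1/√0.005991 = 12.92; τ_1 = 105/12.92 = 8.127 μs.
Leg 2: β = 0.898; γ = 1/√(1 − 0.898²) = 1/√0.1936 = 2.273; τ_2 = 470/2.273 = 206.8 μs.
Leg 3: γ = 1/√(1 − 0.879²) = 1/√0.2274 = 2.097; τ_3 = 365/2.097 = 174.0 μs.
Total: 8.127 + 206.8 + 174.0 μs.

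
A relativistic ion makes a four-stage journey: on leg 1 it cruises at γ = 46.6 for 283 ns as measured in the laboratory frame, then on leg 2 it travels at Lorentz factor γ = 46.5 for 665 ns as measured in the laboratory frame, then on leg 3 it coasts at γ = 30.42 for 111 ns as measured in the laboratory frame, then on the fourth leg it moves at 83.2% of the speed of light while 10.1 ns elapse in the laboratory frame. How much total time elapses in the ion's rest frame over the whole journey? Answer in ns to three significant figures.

Leg 1: γ = 46.6; τ_1 = 283/46.60 = 6.073 ns.
Leg 2: γ = 46.5; τ_2 = 665/46.50 = 14.30 ns.
Leg 3: γ = 30.42; τ_3 = 111/30.42 = 3.649 ns.
Leg 4: β = 0.832; γ = 1/√(1 − 0.832²) = 1/√0.3078 = 1.803; τ_4 = 10.1/1.803 = 5.603 ns.
Total: 6.073 + 14.30 + 3.649 + 5.603 ns.

τ = 29.6 ns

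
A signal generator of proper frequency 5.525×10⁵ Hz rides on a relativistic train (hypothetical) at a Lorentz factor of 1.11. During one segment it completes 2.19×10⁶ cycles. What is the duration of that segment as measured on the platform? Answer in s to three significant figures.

γ = 1.11
Proper time for N cycles: τ = N/f = 2.19×10⁶/(5.525×10⁵) = 3.964×10⁰ s = 3.964 s.
Lab-frame duration Δt = γτ = 1.110 × 3.964 = 4.400 s.

Δt = 4.40 s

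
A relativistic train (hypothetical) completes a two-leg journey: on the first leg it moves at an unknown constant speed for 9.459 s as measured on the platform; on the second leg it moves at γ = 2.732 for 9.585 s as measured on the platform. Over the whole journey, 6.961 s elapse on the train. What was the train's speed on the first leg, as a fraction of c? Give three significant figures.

β = 0.931

Leg 1: speed unknown; τ_1 = 9.459/γ_1.
Leg 2: γ = 2.732; τ_2 = 9.585/2.732 = 3.508 s.
Total proper time: τ_1 + 3.508 = 6.961, so τ_1 = 6.961 − 3.508 = 3.453 s.
γ_1 = 9.459/3.453 = 2.740; β = √(1 − 1/γ²) = √0.8668.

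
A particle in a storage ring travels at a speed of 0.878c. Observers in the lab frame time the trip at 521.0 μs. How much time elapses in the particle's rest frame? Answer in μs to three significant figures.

γ = 1/√(1 − 0.878²) = 1/√0.2291 = 2.089
The interval measured in the lab frame is the dilated one; the clock in the particle's rest frame measures the proper time τ = Δt/γ = 521.0/2.089 μs.

τ = 249 μs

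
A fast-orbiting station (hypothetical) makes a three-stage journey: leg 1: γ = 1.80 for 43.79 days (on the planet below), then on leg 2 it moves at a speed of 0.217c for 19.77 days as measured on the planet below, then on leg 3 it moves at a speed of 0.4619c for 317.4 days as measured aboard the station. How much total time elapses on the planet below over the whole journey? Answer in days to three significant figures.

Leg 1: 43.79 days is already measured on the planet below.
Leg 2: 19.77 days is already measured on the planet below.
Leg 3: γ = 1/√(1 − 0.4619²) = 1/√0.7866 = 1.127; Δt_3 = 1.127 × 317.4 = 357.9 days.
Total: 43.79 + 19.77 + 357.9 days.

Δt = 421 days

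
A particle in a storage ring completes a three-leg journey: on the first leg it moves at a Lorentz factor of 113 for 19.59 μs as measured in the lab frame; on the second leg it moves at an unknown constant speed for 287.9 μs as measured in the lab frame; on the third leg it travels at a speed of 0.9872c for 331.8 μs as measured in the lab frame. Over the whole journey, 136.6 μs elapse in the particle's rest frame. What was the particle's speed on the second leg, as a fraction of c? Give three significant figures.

Leg 1: γ = 113; τ_1 = 19.59/113.0 = 0.1734 μs.
Leg 2: speed unknown; τ_2 = 287.9/γ_2.
Leg 3: γ = 1/√(1 − 0.9872²) = 1/√0.02544 = 6.270; τ_3 = 331.8/6.270 = 52.92 μs.
Total proper time: 0.1734 + τ_2 + 52.92 = 136.6, so τ_2 = 136.6 − 53.09 = 83.51 μs.
γ_2 = 287.9/83.51 = 3.448; β = √(1 − 1/γ²) = √0.9159.

β = 0.957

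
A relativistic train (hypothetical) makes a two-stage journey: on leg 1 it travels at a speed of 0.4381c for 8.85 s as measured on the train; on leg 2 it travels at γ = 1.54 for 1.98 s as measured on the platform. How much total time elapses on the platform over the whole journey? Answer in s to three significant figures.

Leg 1: γ = 1/√(1 − 0.4381²) = 1/√0.8081 = 1.112; Δt_1 = 1.112 × 8.85 = 9.845 s.
Leg 2: 1.98 s is already measured on the platform.
Total: 9.845 + 1.980 s.

Δt = 11.8 s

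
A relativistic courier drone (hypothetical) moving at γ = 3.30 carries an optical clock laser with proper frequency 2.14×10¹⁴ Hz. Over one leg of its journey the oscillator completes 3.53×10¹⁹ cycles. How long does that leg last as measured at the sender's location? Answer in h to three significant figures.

Δt = 151 h

γ = 3.30
Proper time for N cycles: τ = N/f = 3.53×10¹⁹/(2.14×10¹⁴) = 1.650×10⁵ s = 45.82 h.
Lab-frame duration Δt = γτ = 3.300 × 45.82 = 151.2 h.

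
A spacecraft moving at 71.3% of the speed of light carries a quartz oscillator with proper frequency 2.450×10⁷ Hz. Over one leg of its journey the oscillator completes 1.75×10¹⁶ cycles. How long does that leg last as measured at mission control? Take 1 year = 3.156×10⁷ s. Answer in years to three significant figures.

β = 0.713; γ = 1/√(1 − 0.713²) = 1/√0.4916 = 1.426
Proper time for N cycles: τ = N/f = 1.75×10¹⁶/(2.450×10⁷) = 7.143×10⁸ s = 22.63 years.
Lab-frame duration Δt = γτ = 1.426 × 22.63 = 32.28 years.

Δt = 32.3 years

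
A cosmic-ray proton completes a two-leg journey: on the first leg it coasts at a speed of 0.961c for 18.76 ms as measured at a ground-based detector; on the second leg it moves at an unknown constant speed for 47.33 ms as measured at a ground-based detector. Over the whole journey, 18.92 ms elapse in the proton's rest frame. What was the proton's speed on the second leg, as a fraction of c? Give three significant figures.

Leg 1: γ = 1/√(1 − 0.961²) = 1/√0.07648 = 3.616; τ_1 = 18.76/3.616 = 5.188 ms.
Leg 2: speed unknown; τ_2 = 47.33/γ_2.
Total proper time: 5.188 + τ_2 = 18.92, so τ_2 = 18.92 − 5.188 = 13.73 ms.
γ_2 = 47.33/13.73 = 3.447; β = √(1 − 1/γ²) = √0.9158.

β = 0.957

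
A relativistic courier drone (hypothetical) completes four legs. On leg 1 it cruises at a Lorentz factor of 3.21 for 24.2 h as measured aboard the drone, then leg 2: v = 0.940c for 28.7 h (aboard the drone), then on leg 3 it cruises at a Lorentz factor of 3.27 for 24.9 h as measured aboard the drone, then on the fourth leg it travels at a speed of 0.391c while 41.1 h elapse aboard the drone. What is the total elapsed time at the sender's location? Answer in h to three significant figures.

Leg 1: γ = 3.21; Δt_1 = 3.210 × 24.2 = 77.68 h.
Leg 2: γ = 1/√(1 − 0.940²) = 1/√0.1164 = 2.931; Δt_2 = 2.931 × 28.7 = 84.12 h.
Leg 3: γ = 3.27; Δt_3 = 3.270 × 24.9 = 81.42 h.
Leg 4: γ = 1/√(1 − 0.391²) = 1/√0.8471 = 1.086; Δt_4 = 1.086 × 41.1 = 44.65 h.
Total: 77.68 + 84.12 + 81.42 + 44.65 h.

Δt = 288 h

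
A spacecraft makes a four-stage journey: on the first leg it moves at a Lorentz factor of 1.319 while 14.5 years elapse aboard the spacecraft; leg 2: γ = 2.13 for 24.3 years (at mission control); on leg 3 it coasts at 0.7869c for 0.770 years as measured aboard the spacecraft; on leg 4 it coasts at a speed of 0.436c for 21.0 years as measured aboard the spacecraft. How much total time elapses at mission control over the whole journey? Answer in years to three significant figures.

Leg 1: γ = 1.319; Δt_1 = 1.319 × 14.5 = 19.13 years.
Leg 2: 24.3 years is already measured at mission control.
Leg 3: γ = 1/√(1 − 0.7869²) = 1/√0.3808 = 1.621; Δt_3 = 1.621 × 0.770 = 1.248 years.
Leg 4: γ = 1/√(1 − 0.436²) = 1/√0.8099 = 1.111; Δt_4 = 1.111 × 21.0 = 23.33 years.
Total: 19.13 + 24.30 + 1.248 + 23.33 years.

Δt = 68.0 years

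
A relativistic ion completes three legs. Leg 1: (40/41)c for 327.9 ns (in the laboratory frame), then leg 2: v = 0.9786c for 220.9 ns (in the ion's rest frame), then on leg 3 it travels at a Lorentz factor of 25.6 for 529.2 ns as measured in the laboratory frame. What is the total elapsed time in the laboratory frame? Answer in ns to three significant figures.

Δt = 1930 ns

Leg 1: 327.9 ns is already measured in the laboratory frame.
Leg 2: γ = 1/√(1 − 0.9786²) = 1/√0.04234 = 4.860; Δt_2 = 4.860 × 220.9 = 1074 ns.
Leg 3: 529.2 ns is already measured in the laboratory frame.
Total: 327.9 + 1074 + 529.2 ns.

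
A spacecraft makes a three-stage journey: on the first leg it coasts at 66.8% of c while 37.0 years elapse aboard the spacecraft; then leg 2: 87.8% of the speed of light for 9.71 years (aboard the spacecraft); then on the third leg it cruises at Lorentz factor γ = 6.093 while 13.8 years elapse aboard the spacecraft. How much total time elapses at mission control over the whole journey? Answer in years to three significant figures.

Leg 1: β = 0.668; γ = 1/√(1 − 0.668²) = 1/√0.5538 = 1.344; Δt_1 = 1.344 × 37.0 = 49.72 years.
Leg 2: β = 0.878; γ = 1/√(1 − 0.878²) = 1/√0.2291 = 2.089; Δt_2 = 2.089 × 9.71 = 20.29 years.
Leg 3: γ = 6.093; Δt_3 = 6.093 × 13.8 = 84.08 years.
Total: 49.72 + 20.29 + 84.08 years.

Δt = 154 years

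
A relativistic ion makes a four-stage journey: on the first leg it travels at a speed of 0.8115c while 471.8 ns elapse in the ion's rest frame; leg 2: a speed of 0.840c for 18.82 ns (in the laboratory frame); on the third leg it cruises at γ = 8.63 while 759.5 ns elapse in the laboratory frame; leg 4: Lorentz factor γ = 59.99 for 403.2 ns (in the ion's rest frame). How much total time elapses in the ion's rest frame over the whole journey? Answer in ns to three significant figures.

Leg 1: 471.8 ns is already measured in the ion's rest frame.
Leg 2: γ = 1/√(1 − 0.840²) = 1/√0.2944 = 1.843; τ_2 = 18.82/1.843 = 10.21 ns.
Leg 3: γ = 8.63; τ_3 = 759.5/8.630 = 88.01 ns.
Leg 4: 403.2 ns is already measured in the ion's rest frame.
Total: 471.8 + 10.21 + 88.01 + 403.2 ns.

τ = 973 ns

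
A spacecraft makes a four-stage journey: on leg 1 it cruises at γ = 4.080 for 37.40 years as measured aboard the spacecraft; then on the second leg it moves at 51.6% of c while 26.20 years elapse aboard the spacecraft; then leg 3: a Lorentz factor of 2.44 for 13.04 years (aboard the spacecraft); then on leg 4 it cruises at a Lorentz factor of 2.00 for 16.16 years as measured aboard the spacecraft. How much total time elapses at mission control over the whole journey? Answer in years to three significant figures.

Δt = 247 years

Leg 1: γ = 4.080; Δt_1 = 4.080 × 37.40 = 152.6 years.
Leg 2: β = 0.516; γ = 1/√(1 − 0.516²) = 1/√0.7337 = 1.167; Δt_2 = 1.167 × 26.20 = 30.59 years.
Leg 3: γ = 2.44; Δt_3 = 2.440 × 13.04 = 31.82 years.
Leg 4: γ = 2.00; Δt_4 = 2.000 × 16.16 = 32.32 years.
Total: 152.6 + 30.59 + 31.82 + 32.32 years.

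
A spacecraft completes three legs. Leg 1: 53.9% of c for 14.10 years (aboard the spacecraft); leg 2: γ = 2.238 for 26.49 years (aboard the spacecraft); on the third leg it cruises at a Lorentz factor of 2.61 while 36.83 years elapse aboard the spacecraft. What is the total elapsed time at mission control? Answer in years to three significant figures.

Leg 1: β = 0.539; γ = 1/√(1 − 0.539²) = 1/√0.7095 = 1.187; Δt_1 = 1.187 × 14.10 = 16.74 years.
Leg 2: γ = 2.238; Δt_2 = 2.238 × 26.49 = 59.28 years.
Leg 3: γ = 2.61; Δt_3 = 2.610 × 36.83 = 96.13 years.
Total: 16.74 + 59.28 + 96.13 years.

Δt = 172 years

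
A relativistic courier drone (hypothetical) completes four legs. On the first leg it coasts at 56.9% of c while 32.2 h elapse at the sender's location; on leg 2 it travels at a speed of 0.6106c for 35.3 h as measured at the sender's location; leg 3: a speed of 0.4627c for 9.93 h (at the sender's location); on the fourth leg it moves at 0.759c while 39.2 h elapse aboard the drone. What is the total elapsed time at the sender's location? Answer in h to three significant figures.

Leg 1: 32.2 h is already measured at the sender's location.
Leg 2: 35.3 h is already measured at the sender's location.
Leg 3: 9.93 h is already measured at the sender's location.
Leg 4: γ = 1/√(1 − 0.759²) = 1/√0.4239 = 1.536; Δt_4 = 1.536 × 39.2 = 60.21 h.
Total: 32.20 + 35.30 + 9.930 + 60.21 h.

Δt = 138 h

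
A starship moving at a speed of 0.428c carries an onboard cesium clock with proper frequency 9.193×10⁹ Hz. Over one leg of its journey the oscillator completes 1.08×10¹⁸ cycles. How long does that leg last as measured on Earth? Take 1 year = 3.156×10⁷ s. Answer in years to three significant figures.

Δt = 4.12 years

γ = 1/√(1 − 0.428²) = 1/√0.8168 = 1.106
Proper time for N cycles: τ = N/f = 1.08×10¹⁸/(9.193×10⁹) = 1.175×10⁸ s = 3.722 years.
Lab-frame duration Δt = γτ = 1.106 × 3.722 = 4.119 years.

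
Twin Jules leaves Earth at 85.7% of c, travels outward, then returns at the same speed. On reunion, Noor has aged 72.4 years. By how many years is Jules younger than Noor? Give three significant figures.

β = 0.857; γ = 1/√(1 − 0.857²) = 1/√0.2656 = 1.941
Jules's elapsed proper time: τ = 72.4/1.941 = 37.31 years.
Age gap = Δt − τ = 72.4 − 37.31 years.

Δt − τ = 35.1 years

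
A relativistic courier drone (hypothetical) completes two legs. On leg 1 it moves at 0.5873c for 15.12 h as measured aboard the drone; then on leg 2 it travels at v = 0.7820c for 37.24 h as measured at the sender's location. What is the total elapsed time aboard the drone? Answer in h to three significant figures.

Leg 1: 15.12 h is already measured aboard the drone.
Leg 2: γ = 1/√(1 − 0.7820²) = 1/√0.3885 = 1.604; τ_2 = 37.24/1.604 = 23.21 h.
Total: 15.12 + 23.21 h.

τ = 38.3 h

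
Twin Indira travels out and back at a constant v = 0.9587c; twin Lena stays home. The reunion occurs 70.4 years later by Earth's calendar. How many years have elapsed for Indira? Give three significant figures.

τ = 20.0 years

γ = 1/√(1 − 0.9587²) = 1/√0.08089 = 3.516
Indira's clock measures proper time along the trip: τ = Δt/γ = 70.4/3.516 years.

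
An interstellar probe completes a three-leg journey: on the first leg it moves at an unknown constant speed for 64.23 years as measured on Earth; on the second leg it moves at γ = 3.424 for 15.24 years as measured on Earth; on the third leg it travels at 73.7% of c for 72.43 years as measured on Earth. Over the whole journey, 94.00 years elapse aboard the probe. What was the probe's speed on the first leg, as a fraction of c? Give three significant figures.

β = 0.775

Leg 1: speed unknown; τ_1 = 64.23/γ_1.
Leg 2: γ = 3.424; τ_2 = 15.24/3.424 = 4.451 years.
Leg 3: β = 0.737; γ = 1/√(1 − 0.737²) = 1/√0.4568 = 1.480; τ_3 = 72.43/1.480 = 48.95 years.
Total proper time: τ_1 + 4.451 + 48.95 = 94.00, so τ_1 = 94.00 − 53.41 = 40.59 years.
γ_1 = 64.23/40.59 = 1.582; β = √(1 − 1/γ²) = √0.6006.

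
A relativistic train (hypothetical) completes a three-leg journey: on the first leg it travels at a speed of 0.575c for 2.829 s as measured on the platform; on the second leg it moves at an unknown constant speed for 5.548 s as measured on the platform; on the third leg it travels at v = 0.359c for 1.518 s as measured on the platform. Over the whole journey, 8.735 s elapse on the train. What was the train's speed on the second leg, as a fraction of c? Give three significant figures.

Leg 1: γ = 1/√(1 − 0.575²) = 1/√0.6694 = 1.222; τ_1 = 2.829/1.222 = 2.315 s.
Leg 2: speed unknown; τ_2 = 5.548/γ_2.
Leg 3: γ = 1/√(1 − 0.359²) = 1/√0.8711 = 1.071; τ_3 = 1.518/1.071 = 1.417 s.
Total proper time: 2.315 + τ_2 + 1.417 = 8.735, so τ_2 = 8.735 − 3.731 = 5.004 s.
γ_2 = 5.548/5.004 = 1.109; β = √(1 − 1/γ²) = √0.1866.

β = 0.432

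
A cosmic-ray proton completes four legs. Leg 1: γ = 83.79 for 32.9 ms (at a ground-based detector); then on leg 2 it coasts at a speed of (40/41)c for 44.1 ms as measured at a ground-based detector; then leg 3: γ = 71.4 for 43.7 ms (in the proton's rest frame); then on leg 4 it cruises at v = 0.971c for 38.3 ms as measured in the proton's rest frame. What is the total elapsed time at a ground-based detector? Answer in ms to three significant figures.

Leg 1: 32.9 ms is already measured at a ground-based detector.
Leg 2: 44.1 ms is already measured at a ground-based detector.
Leg 3: γ = 71.4; Δt_3 = 71.40 × 43.7 = 3120 ms.
Leg 4: γ = 1/√(1 − 0.971²) = 1/√0.05716 = 4.183; Δt_4 = 4.183 × 38.3 = 160.2 ms.
Total: 32.90 + 44.10 + 3120 + 160.2 ms.

Δt = 3360 ms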